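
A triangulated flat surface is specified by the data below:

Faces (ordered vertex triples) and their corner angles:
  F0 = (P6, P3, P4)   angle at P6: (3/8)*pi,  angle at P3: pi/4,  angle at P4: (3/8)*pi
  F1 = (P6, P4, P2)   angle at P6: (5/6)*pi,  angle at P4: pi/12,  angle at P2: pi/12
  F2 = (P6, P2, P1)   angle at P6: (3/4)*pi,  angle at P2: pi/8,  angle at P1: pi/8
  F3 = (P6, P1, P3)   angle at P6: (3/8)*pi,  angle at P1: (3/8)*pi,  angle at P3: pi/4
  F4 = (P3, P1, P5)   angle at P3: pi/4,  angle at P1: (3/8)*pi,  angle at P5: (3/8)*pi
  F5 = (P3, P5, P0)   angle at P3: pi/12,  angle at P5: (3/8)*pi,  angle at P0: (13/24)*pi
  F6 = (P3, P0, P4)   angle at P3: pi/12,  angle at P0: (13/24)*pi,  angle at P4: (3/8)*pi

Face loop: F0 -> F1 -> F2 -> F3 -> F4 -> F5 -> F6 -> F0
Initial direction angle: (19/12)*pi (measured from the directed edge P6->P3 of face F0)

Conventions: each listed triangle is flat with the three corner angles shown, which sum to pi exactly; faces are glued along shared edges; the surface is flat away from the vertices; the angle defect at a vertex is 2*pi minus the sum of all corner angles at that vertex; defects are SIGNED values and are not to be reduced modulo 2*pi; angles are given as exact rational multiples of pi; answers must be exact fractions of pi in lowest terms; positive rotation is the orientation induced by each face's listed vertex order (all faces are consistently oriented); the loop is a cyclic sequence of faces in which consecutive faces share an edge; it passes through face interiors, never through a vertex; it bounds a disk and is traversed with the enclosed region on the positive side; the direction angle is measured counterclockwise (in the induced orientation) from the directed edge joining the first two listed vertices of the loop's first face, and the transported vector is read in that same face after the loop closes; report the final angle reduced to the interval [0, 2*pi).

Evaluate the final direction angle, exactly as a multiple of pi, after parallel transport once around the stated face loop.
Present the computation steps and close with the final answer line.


enclosed vertex P3: corner angles sum to (11/12)*pi, defect = 2*pi - (11/12)*pi = (13/12)*pi
enclosed vertex P6: corner angles sum to (7/3)*pi, defect = 2*pi - (7/3)*pi = -pi/3
transport around the loop rotates by the sum of enclosed defects; add to the initial angle mod 2*pi
final angle = (19/12)*pi + (3/4)*pi = pi/3 (mod 2*pi)

Answer: final direction angle = pi/3


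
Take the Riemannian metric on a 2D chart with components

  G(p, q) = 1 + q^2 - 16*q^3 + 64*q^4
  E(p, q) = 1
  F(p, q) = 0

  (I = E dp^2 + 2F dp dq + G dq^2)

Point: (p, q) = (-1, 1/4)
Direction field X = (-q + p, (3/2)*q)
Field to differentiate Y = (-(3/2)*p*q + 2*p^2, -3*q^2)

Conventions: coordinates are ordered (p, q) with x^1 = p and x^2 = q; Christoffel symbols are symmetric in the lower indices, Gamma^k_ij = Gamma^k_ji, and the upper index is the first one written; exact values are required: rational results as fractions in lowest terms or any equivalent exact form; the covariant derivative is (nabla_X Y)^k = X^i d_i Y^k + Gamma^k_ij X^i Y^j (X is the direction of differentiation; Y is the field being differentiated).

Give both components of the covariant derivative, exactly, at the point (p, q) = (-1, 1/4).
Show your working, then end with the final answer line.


E = 1, F = 0, G = 17/16 at the point
E_p = 0, E_q = 0, F_p = 0, F_q = 0, G_p = 0, G_q = 3/2
EG - F^2 = 17/16;  g^inv = (16/17) * [[17/16, 0], [0, 1]]
first-kind symbols [ij,l] = (1/2)(d_i g_jl + d_j g_il - d_l g_ij): [pp,p] = E_p/2 = 0, [pp,q] = F_p - E_q/2 = 0, [pq,p] = E_q/2 = 0, [pq,q] = G_p/2 = 0, [qq,p] = F_q - G_p/2 = 0, [qq,q] = G_q/2 = 3/4
Gamma^p_ij = (G*[ij,p] - F*[ij,q])/(EG - F^2), Gamma^q_ij = (E*[ij,q] - F*[ij,p])/(EG - F^2)
Gamma_ppp = 0, Gamma_ppq = 0, Gamma_pqq = 0, Gamma_qpp = 0, Gamma_qpq = 0, Gamma_qqq = 12/17
X = (-5/4, 3/8), Y = (19/8, -3/16) at the point

Answer: (nabla_X Y)^p = 193/32, (nabla_X Y)^q = -333/544


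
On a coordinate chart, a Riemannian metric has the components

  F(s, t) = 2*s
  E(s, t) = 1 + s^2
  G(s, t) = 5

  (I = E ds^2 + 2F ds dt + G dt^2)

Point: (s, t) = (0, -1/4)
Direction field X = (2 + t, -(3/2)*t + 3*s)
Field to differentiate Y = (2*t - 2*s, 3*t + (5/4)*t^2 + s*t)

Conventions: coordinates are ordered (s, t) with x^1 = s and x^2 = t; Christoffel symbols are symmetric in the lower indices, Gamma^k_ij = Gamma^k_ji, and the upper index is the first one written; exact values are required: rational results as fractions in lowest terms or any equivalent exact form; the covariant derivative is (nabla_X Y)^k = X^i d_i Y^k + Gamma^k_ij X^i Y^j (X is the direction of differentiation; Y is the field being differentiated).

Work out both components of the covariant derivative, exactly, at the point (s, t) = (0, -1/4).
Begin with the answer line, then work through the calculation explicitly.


Answer: (nabla_X Y)^s = -11/4, (nabla_X Y)^t = 33/320

E = 1, F = 0, G = 5 at the point
E_s = 0, E_t = 0, F_s = 2, F_t = 0, G_s = 0, G_t = 0
EG - F^2 = 5;  g^inv = (1/5) * [[5, 0], [0, 1]]
first-kind symbols [ij,l] = (1/2)(d_i g_jl + d_j g_il - d_l g_ij): [ss,s] = E_s/2 = 0, [ss,t] = F_s - E_t/2 = 2, [st,s] = E_t/2 = 0, [st,t] = G_s/2 = 0, [tt,s] = F_t - G_s/2 = 0, [tt,t] = G_t/2 = 0
Gamma^s_ij = (G*[ij,s] - F*[ij,t])/(EG - F^2), Gamma^t_ij = (E*[ij,t] - F*[ij,s])/(EG - F^2)
Gamma_sss = 0, Gamma_sst = 0, Gamma_stt = 0, Gamma_tss = 2/5, Gamma_tst = 0, Gamma_ttt = 0
X = (7/4, 3/8), Y = (-1/2, -43/64) at the point


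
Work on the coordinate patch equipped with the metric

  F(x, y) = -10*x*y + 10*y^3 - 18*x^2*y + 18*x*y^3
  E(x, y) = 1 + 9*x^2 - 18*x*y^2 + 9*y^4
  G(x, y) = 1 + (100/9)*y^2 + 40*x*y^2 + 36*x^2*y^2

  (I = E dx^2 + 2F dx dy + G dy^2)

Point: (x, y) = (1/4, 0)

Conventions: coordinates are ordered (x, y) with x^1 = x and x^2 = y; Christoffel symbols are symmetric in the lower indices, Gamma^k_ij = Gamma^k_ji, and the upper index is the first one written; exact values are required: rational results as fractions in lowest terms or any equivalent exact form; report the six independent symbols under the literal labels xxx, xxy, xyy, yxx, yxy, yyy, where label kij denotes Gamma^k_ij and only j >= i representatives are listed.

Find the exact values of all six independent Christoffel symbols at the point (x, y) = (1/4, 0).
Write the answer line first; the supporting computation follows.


Answer: Gamma_xxx = 36/25, Gamma_xxy = 0, Gamma_xyy = -58/25, Gamma_yxx = 0, Gamma_yxy = 0, Gamma_yyy = 0

E = 25/16, F = 0, G = 1 at the point
E_x = 9/2, E_y = 0, F_x = 0, F_y = -29/8, G_x = 0, G_y = 0
EG - F^2 = 25/16;  g^inv = (16/25) * [[1, 0], [0, 25/16]]
first-kind symbols [ij,l] = (1/2)(d_i g_jl + d_j g_il - d_l g_ij): [xx,x] = E_x/2 = 9/4, [xx,y] = F_x - E_y/2 = 0, [xy,x] = E_y/2 = 0, [xy,y] = G_x/2 = 0, [yy,x] = F_y - G_x/2 = -29/8, [yy,y] = G_y/2 = 0
Gamma^x_ij = (G*[ij,x] - F*[ij,y])/(EG - F^2), Gamma^y_ij = (E*[ij,y] - F*[ij,x])/(EG - F^2)


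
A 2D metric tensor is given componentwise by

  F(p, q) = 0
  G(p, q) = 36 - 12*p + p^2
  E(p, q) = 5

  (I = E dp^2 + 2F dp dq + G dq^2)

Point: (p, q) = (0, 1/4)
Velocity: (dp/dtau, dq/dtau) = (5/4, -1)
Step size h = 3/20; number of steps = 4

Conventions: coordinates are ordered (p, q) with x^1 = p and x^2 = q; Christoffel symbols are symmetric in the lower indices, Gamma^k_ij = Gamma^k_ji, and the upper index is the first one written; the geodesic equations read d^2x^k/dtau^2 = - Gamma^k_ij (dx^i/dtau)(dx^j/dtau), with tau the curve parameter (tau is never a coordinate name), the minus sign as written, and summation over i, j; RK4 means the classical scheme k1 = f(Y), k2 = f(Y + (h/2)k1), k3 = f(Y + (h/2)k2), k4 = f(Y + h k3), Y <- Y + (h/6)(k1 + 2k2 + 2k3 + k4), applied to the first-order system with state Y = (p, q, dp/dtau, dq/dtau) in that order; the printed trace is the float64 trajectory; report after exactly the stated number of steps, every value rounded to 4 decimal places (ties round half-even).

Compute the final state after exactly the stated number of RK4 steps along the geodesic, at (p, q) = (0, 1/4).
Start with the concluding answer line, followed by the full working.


Answer: p = 0.5087, q = -0.4154, dp/dtau = 0.4084, dq/dtau = -1.1939

f(Y) = (dp/dtau, dq/dtau, -Gamma^p_ij Y'^i Y'^j, -Gamma^q_ij Y'^i Y'^j) with the Gammas evaluated at the stage position; h = 0.150000; intermediate values shown to 6 dp
step 0: p = 0.0000, q = 0.2500, dp/dtau = 1.2500, dq/dtau = -1.0000
step 1:
  k1: at (p, q) = (0.000000, 0.250000), (dp/dtau, dq/dtau) = (1.250000, -1.000000); Gamma_ppp = 0.000000, Gamma_ppq = 0.000000, Gamma_pqq = 1.200000, Gamma_qpp = 0.000000, Gamma_qpq = -0.166667, Gamma_qqq = 0.000000; k1 = (1.250000, -1.000000, -1.200000, -0.416667)
  k2: at (p, q) = (0.093750, 0.175000), (dp/dtau, dq/dtau) = (1.160000, -1.031250); Gamma_ppp = 0.000000, Gamma_ppq = 0.000000, Gamma_pqq = 1.181250, Gamma_qpp = 0.000000, Gamma_qpq = -0.169312, Gamma_qqq = 0.000000; k2 = (1.160000, -1.031250, -1.256232, -0.405079)
  k3: at (p, q) = (0.087000, 0.172656), (dp/dtau, dq/dtau) = (1.155783, -1.030381); Gamma_ppp = 0.000000, Gamma_ppq = 0.000000, Gamma_pqq = 1.182600, Gamma_qpp = 0.000000, Gamma_qpq = -0.169119, Gamma_qqq = 0.000000; k3 = (1.155783, -1.030381, -1.255549, -0.402806)
  k4: at (p, q) = (0.173367, 0.095443), (dp/dtau, dq/dtau) = (1.061668, -1.060421); Gamma_ppp = 0.000000, Gamma_ppq = 0.000000, Gamma_pqq = 1.165327, Gamma_qpp = 0.000000, Gamma_qpq = -0.171626, Gamma_qqq = 0.000000; k4 = (1.061668, -1.060421, -1.310401, -0.386437)
  Y <- Y + (h/6)(k1 + 2k2 + 2k3 + k4): p = 0.1736, q = 0.0954, dp/dtau = 1.0617, dq/dtau = -1.0605
step 2:
  k1: at (p, q) = (0.173581, 0.095408), (dp/dtau, dq/dtau) = (1.061651, -1.060472); Gamma_ppp = 0.000000, Gamma_ppq = 0.000000, Gamma_pqq = 1.165284, Gamma_qpp = 0.000000, Gamma_qpq = -0.171632, Gamma_qqq = 0.000000; k1 = (1.061651, -1.060472, -1.310479, -0.386464)
  k2: at (p, q) = (0.253205, 0.015873), (dp/dtau, dq/dtau) = (0.963365, -1.089457); Gamma_ppp = 0.000000, Gamma_ppq = 0.000000, Gamma_pqq = 1.149359, Gamma_qpp = 0.000000, Gamma_qpq = -0.174010, Gamma_qqq = 0.000000; k2 = (0.963365, -1.089457, -1.364193, -0.365263)
  k3: at (p, q) = (0.245833, 0.013699), (dp/dtau, dq/dtau) = (0.959337, -1.087867); Gamma_ppp = 0.000000, Gamma_ppq = 0.000000, Gamma_pqq = 1.150833, Gamma_qpp = 0.000000, Gamma_qpq = -0.173787, Gamma_qqq = 0.000000; k3 = (0.959337, -1.087867, -1.361958, -0.362739)
  k4: at (p, q) = (0.317481, -0.067772), (dp/dtau, dq/dtau) = (0.857357, -1.114883); Gamma_ppp = 0.000000, Gamma_ppq = 0.000000, Gamma_pqq = 1.136504, Gamma_qpp = 0.000000, Gamma_qpq = -0.175978, Gamma_qqq = 0.000000; k4 = (0.857357, -1.114883, -1.412633, -0.336419)
  Y <- Y + (h/6)(k1 + 2k2 + 2k3 + k4): p = 0.3177, q = -0.0678, dp/dtau = 0.8573, dq/dtau = -1.1149
step 3:
  k1: at (p, q) = (0.317691, -0.067842), (dp/dtau, dq/dtau) = (0.857266, -1.114944); Gamma_ppp = 0.000000, Gamma_ppq = 0.000000, Gamma_pqq = 1.136462, Gamma_qpp = 0.000000, Gamma_qpq = -0.175985, Gamma_qqq = 0.000000; k1 = (0.857266, -1.114944, -1.412736, -0.336414)
  k2: at (p, q) = (0.381986, -0.151463), (dp/dtau, dq/dtau) = (0.751310, -1.140175); Gamma_ppp = 0.000000, Gamma_ppq = 0.000000, Gamma_pqq = 1.123603, Gamma_qpp = 0.000000, Gamma_qpq = -0.177999, Gamma_qqq = 0.000000; k2 = (0.751310, -1.140175, -1.460683, -0.304957)
  k3: at (p, q) = (0.374039, -0.153355), (dp/dtau, dq/dtau) = (0.747714, -1.137816); Gamma_ppp = 0.000000, Gamma_ppq = 0.000000, Gamma_pqq = 1.125192, Gamma_qpp = 0.000000, Gamma_qpq = -0.177747, Gamma_qqq = 0.000000; k3 = (0.747714, -1.137816, -1.456702, -0.302441)
  k4: at (p, q) = (0.429848, -0.238514), (dp/dtau, dq/dtau) = (0.638760, -1.160310); Gamma_ppp = 0.000000, Gamma_ppq = 0.000000, Gamma_pqq = 1.114030, Gamma_qpp = 0.000000, Gamma_qpq = -0.179528, Gamma_qqq = 0.000000; k4 = (0.638760, -1.160310, -1.499841, -0.266119)
  Y <- Y + (h/6)(k1 + 2k2 + 2k3 + k4): p = 0.4300, q = -0.2386, dp/dtau = 0.6386, dq/dtau = -1.1604
step 4:
  k1: at (p, q) = (0.430043, -0.238623), (dp/dtau, dq/dtau) = (0.638582, -1.160377); Gamma_ppp = 0.000000, Gamma_ppq = 0.000000, Gamma_pqq = 1.113991, Gamma_qpp = 0.000000, Gamma_qpq = -0.179535, Gamma_qqq = 0.000000; k1 = (0.638582, -1.160377, -1.499962, -0.266069)
  k2: at (p, q) = (0.477937, -0.325651), (dp/dtau, dq/dtau) = (0.526085, -1.180332); Gamma_ppp = 0.000000, Gamma_ppq = 0.000000, Gamma_pqq = 1.104413, Gamma_qpp = 0.000000, Gamma_qpq = -0.181092, Gamma_qqq = 0.000000; k2 = (0.526085, -1.180332, -1.538651, -0.224900)
  k3: at (p, q) = (0.469499, -0.327148), (dp/dtau, dq/dtau) = (0.523183, -1.177245); Gamma_ppp = 0.000000, Gamma_ppq = 0.000000, Gamma_pqq = 1.106100, Gamma_qpp = 0.000000, Gamma_qpq = -0.180815, Gamma_qqq = 0.000000; k3 = (0.523183, -1.177245, -1.532950, -0.222734)
  k4: at (p, q) = (0.508520, -0.415210), (dp/dtau, dq/dtau) = (0.408640, -1.193787); Gamma_ppp = 0.000000, Gamma_ppq = 0.000000, Gamma_pqq = 1.098296, Gamma_qpp = 0.000000, Gamma_qpq = -0.182100, Gamma_qqq = 0.000000; k4 = (0.408640, -1.193787, -1.565212, -0.177667)
  Y <- Y + (h/6)(k1 + 2k2 + 2k3 + k4): p = 0.5087, q = -0.4154, dp/dtau = 0.4084, dq/dtau = -1.1939


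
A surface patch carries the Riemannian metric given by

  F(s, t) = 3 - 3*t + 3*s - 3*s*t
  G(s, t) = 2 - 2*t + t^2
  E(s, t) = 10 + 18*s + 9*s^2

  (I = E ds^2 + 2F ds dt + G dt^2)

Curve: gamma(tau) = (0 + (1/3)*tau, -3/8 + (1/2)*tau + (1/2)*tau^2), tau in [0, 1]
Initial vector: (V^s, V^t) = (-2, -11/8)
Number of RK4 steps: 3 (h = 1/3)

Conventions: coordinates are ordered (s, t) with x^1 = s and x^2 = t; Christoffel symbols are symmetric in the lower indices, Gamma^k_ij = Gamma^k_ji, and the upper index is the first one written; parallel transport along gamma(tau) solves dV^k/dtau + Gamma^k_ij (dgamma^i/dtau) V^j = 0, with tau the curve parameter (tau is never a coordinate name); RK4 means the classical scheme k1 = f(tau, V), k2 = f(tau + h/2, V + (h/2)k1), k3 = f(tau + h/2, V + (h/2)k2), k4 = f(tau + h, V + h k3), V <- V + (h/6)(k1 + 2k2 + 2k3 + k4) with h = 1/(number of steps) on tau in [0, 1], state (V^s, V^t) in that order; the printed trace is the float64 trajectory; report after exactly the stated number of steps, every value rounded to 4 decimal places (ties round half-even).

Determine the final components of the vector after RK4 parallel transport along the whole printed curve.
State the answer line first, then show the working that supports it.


Answer: V^s = -1.8593, V^t = -1.3243

gamma'(tau) = (1/3, 1/2 + tau); f(tau, V)^k = -Gamma^k_ij(gamma(tau)) gamma'^i(tau) V^j; h = 1/3; intermediate values shown to 6 dp
curve data and Christoffel symbols at the stage parameters:
  tau = 0.000000: gamma = (0.000000, -0.375000), gamma' = (0.333333, 0.500000); Gamma_sss = 0.756899, Gamma_sst = 0.000000, Gamma_stt = -0.252300, Gamma_tss = 0.346912, Gamma_tst = 0.000000, Gamma_ttt = -0.115637
  tau = 0.166667: gamma = (0.055556, -0.277778), gamma' = (0.333333, 0.666667); Gamma_sss = 0.750366, Gamma_sst = 0.000000, Gamma_stt = -0.250122, Gamma_tss = 0.302779, Gamma_tst = 0.000000, Gamma_ttt = -0.100926
  tau = 0.333333: gamma = (0.111111, -0.152778), gamma' = (0.333333, 0.833333); Gamma_sss = 0.744047, Gamma_sst = 0.000000, Gamma_stt = -0.248016, Gamma_tss = 0.257316, Gamma_tst = 0.000000, Gamma_ttt = -0.085772
  tau = 0.500000: gamma = (0.166667, 0.000000), gamma' = (0.333333, 1.000000); Gamma_sss = 0.736842, Gamma_sst = 0.000000, Gamma_stt = -0.245614, Gamma_tss = 0.210526, Gamma_tst = 0.000000, Gamma_ttt = -0.070175
  tau = 0.666667: gamma = (0.222222, 0.180556), gamma' = (0.333333, 1.166667); Gamma_sss = 0.727709, Gamma_sst = 0.000000, Gamma_stt = -0.242570, Gamma_tss = 0.162632, Gamma_tst = 0.000000, Gamma_ttt = -0.054211
  tau = 0.833333: gamma = (0.277778, 0.388889), gamma' = (0.333333, 1.333333); Gamma_sss = 0.715713, Gamma_sst = 0.000000, Gamma_stt = -0.238571, Gamma_tss = 0.114099, Gamma_tst = 0.000000, Gamma_ttt = -0.038033
  tau = 1.000000: gamma = (0.333333, 0.625000), gamma' = (0.333333, 1.500000); Gamma_sss = 0.700091, Gamma_sst = 0.000000, Gamma_stt = -0.233364, Gamma_tss = 0.065634, Gamma_tst = 0.000000, Gamma_ttt = -0.021878
step 0: V^s = -2.0000, V^t = -1.3750
step 1: k1 = (0.331143, 0.151774), k2 = (0.261379, 0.105469), k3 = (0.263000, 0.106123), k4 = (0.197415, 0.068273); V <- V + (h/6)(k1 + 2k2 + 2k3 + k4): V^s = -1.9124, V^t = -1.3393
step 2: k1 = (0.197499, 0.068302), k2 = (0.135474, 0.038707), k3 = (0.136802, 0.039086), k4 = (0.077500, 0.017320); V <- V + (h/6)(k1 + 2k2 + 2k3 + k4): V^s = -1.8668, V^t = -1.3259
step 3: k1 = (0.077622, 0.017347), k2 = (0.021457, 0.003421), k3 = (0.022952, 0.003659), k4 = (-0.029819, -0.002795); V <- V + (h/6)(k1 + 2k2 + 2k3 + k4): V^s = -1.8593, V^t = -1.3243


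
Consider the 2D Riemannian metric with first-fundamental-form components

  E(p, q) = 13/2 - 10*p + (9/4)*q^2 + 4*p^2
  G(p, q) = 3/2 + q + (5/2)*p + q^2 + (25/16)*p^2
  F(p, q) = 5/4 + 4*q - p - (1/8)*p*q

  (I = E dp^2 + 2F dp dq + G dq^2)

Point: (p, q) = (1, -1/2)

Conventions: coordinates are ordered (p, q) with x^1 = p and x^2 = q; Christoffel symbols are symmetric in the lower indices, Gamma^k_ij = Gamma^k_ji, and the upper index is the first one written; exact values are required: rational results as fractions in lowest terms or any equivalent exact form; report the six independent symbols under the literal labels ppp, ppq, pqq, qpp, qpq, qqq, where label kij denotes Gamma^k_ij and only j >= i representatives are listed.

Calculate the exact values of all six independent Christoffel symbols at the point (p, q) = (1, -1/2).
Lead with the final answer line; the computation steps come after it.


Answer: Gamma_ppp = -1279/716, Gamma_ppq = -315/716, Gamma_pqq = 1445/716, Gamma_qpp = -381/716, Gamma_qpq = 279/716, Gamma_qqq = 459/716

E = 17/16, F = -27/16, G = 85/16 at the point
E_p = -2, E_q = -9/4, F_p = -15/16, F_q = 31/8, G_p = 45/8, G_q = 0
EG - F^2 = 179/64;  g^inv = (64/179) * [[85/16, 27/16], [27/16, 17/16]]
first-kind symbols [ij,l] = (1/2)(d_i g_jl + d_j g_il - d_l g_ij): [pp,p] = E_p/2 = -1, [pp,q] = F_p - E_q/2 = 3/16, [pq,p] = E_q/2 = -9/8, [pq,q] = G_p/2 = 45/16, [qq,p] = F_q - G_p/2 = 17/16, [qq,q] = G_q/2 = 0
Gamma^p_ij = (G*[ij,p] - F*[ij,q])/(EG - F^2), Gamma^q_ij = (E*[ij,q] - F*[ij,p])/(EG - F^2)


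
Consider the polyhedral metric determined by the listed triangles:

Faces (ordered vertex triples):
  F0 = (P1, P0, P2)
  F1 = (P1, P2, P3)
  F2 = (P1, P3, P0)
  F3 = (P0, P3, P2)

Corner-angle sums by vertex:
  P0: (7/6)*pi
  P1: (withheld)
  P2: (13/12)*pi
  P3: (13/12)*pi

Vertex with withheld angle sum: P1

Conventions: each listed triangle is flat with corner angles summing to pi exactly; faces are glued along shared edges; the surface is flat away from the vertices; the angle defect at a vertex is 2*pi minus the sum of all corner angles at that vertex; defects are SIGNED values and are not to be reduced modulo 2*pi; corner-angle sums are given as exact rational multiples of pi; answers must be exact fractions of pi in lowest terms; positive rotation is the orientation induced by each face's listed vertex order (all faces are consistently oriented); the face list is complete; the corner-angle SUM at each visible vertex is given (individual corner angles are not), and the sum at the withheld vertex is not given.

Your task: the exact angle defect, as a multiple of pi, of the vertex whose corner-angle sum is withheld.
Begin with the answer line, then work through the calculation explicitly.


Answer: defect(P1) = (4/3)*pi

V = 4, E = 6, F = 4; chi = V - E + F = 2
Gauss-Bonnet: total defect = 2*pi*chi = 4*pi; visible defects sum to (8/3)*pi


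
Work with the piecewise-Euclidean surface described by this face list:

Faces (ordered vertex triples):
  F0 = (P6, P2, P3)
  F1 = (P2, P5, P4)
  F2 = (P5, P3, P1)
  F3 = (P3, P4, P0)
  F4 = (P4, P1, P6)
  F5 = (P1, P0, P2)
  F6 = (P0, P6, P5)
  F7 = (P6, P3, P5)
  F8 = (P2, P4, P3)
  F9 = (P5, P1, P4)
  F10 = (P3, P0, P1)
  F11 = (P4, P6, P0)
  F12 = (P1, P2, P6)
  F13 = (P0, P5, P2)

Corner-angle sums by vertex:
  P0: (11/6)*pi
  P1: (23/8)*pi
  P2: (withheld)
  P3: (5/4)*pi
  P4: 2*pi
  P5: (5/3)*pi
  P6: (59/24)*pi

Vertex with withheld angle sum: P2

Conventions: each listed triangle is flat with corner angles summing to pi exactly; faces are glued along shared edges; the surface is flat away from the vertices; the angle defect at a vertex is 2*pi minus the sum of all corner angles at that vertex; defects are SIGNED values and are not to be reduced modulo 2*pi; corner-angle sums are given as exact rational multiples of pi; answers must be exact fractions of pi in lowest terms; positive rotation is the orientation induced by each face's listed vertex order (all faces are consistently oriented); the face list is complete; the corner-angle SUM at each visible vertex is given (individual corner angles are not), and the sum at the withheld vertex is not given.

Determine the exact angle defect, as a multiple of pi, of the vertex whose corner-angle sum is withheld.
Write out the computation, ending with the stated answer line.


V = 7, E = 21, F = 14; chi = V - E + F = 0
Gauss-Bonnet: total defect = 2*pi*chi = 0; visible defects sum to -pi/12

Answer: defect(P2) = pi/12


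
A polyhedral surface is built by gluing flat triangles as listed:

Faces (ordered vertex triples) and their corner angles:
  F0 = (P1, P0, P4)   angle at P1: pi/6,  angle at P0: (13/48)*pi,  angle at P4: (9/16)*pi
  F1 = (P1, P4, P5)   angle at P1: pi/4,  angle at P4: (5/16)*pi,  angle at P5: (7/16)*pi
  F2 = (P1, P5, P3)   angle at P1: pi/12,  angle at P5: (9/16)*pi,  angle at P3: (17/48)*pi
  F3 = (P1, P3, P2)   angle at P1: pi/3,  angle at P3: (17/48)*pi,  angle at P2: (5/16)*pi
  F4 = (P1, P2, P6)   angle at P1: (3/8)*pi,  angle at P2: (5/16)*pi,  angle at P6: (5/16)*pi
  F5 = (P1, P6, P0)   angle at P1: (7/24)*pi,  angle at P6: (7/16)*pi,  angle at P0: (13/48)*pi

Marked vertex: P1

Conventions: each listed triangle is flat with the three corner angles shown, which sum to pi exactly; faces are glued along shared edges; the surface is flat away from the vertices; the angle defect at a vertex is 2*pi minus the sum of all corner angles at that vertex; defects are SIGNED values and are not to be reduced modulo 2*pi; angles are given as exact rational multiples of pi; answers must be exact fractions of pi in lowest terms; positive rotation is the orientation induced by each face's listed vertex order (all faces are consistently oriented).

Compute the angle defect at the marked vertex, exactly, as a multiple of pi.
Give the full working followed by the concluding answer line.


Sum of corner angles at P1: (3/2)*pi
defect = 2*pi - (3/2)*pi

Answer: defect(P1) = pi/2


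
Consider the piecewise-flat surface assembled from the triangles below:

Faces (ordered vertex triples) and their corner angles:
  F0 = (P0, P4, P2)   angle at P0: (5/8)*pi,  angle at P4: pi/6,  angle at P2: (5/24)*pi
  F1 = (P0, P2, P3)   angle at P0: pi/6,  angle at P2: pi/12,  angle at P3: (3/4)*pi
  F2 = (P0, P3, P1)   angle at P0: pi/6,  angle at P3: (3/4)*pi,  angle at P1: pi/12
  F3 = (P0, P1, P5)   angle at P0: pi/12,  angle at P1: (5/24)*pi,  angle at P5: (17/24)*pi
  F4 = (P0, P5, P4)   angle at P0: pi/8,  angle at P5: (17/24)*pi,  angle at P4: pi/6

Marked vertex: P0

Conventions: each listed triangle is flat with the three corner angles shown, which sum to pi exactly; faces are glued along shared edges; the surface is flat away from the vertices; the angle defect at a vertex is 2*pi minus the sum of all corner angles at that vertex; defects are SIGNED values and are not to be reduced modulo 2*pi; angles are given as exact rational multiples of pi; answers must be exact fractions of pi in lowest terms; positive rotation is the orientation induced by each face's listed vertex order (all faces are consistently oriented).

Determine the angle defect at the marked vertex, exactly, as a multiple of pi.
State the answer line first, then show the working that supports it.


Answer: defect(P0) = (5/6)*pi

Sum of corner angles at P0: (7/6)*pi
defect = 2*pi - (7/6)*pi


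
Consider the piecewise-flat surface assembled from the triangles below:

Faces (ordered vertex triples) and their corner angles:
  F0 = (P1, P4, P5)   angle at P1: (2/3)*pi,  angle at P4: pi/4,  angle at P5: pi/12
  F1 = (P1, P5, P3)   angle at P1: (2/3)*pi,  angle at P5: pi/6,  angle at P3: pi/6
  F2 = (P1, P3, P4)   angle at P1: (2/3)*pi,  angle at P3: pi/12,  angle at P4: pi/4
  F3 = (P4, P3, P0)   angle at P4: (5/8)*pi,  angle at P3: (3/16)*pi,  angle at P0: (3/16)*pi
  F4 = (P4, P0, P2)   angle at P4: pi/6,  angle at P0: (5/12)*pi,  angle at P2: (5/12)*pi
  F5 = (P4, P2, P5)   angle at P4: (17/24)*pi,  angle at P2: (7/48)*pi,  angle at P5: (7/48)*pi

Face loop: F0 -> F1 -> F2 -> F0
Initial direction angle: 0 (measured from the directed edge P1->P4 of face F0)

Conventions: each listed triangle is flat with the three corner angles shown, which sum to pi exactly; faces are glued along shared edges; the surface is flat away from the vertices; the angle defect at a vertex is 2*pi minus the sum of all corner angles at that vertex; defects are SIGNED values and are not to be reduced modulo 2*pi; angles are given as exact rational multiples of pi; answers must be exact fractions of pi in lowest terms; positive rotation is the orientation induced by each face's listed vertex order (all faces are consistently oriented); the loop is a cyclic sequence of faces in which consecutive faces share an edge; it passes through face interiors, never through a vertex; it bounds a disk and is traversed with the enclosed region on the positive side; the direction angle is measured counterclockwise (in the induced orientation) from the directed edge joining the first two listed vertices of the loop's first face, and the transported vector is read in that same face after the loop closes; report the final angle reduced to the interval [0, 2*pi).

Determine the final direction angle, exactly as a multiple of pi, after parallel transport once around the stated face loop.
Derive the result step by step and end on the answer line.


enclosed vertex P1: corner angles sum to 2*pi, defect = 2*pi - 2*pi = 0
the final direction is the initial angle plus the enclosed defects, taken mod 2*pi in the induced orientation
final angle = 0 + 0 = 0 (mod 2*pi)

Answer: final direction angle = 0


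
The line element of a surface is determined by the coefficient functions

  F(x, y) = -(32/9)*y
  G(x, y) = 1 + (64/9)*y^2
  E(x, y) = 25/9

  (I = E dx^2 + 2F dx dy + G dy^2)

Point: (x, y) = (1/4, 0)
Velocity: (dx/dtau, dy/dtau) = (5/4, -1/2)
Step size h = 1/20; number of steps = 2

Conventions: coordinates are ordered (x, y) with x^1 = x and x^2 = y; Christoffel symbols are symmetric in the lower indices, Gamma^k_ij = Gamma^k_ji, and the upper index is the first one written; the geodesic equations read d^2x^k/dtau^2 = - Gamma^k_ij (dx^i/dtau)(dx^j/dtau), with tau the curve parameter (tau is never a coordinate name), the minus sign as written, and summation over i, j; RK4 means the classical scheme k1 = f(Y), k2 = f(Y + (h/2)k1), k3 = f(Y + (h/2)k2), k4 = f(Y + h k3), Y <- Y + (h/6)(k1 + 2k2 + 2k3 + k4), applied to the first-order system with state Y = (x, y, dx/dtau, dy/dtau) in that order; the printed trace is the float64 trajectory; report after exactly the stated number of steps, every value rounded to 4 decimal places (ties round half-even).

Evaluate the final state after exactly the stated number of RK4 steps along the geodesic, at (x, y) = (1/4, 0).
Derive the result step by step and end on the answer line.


f(Y) = (dx/dtau, dy/dtau, -Gamma^x_ij Y'^i Y'^j, -Gamma^y_ij Y'^i Y'^j) with the Gammas evaluated at the stage position; h = 0.050000; intermediate values shown to 6 dp
step 0: x = 0.2500, y = 0.0000, dx/dtau = 1.2500, dy/dtau = -0.5000
step 1:
  k1: at (x, y) = (0.250000, 0.000000), (dx/dtau, dy/dtau) = (1.250000, -0.500000); Gamma_xxx = 0.000000, Gamma_xxy = 0.000000, Gamma_xyy = -1.280000, Gamma_yxx = 0.000000, Gamma_yxy = 0.000000, Gamma_yyy = 0.000000; k1 = (1.250000, -0.500000, 0.320000, 0.000000)
  k2: at (x, y) = (0.281250, -0.012500), (dx/dtau, dy/dtau) = (1.258000, -0.500000); Gamma_xxx = 0.000000, Gamma_xxy = 0.000000, Gamma_xyy = -1.279488, Gamma_yxx = 0.000000, Gamma_yxy = 0.000000, Gamma_yyy = -0.031987; k2 = (1.258000, -0.500000, 0.319872, 0.007997)
  k3: at (x, y) = (0.281450, -0.012500), (dx/dtau, dy/dtau) = (1.257997, -0.499800); Gamma_xxx = 0.000000, Gamma_xxy = 0.000000, Gamma_xyy = -1.279488, Gamma_yxx = 0.000000, Gamma_yxy = 0.000000, Gamma_yyy = -0.031987; k3 = (1.257997, -0.499800, 0.319616, 0.007990)
  k4: at (x, y) = (0.312900, -0.024990), (dx/dtau, dy/dtau) = (1.265981, -0.499600); Gamma_xxx = 0.000000, Gamma_xxy = 0.000000, Gamma_xyy = -1.277957, Gamma_yxx = 0.000000, Gamma_yxy = 0.000000, Gamma_yyy = -0.063872; k4 = (1.265981, -0.499600, 0.318979, 0.015943)
  Y <- Y + (h/6)(k1 + 2k2 + 2k3 + k4): x = 0.3129, y = -0.0250, dx/dtau = 1.2660, dy/dtau = -0.4996
step 2:
  k1: at (x, y) = (0.312900, -0.024993), (dx/dtau, dy/dtau) = (1.265983, -0.499601); Gamma_xxx = 0.000000, Gamma_xxy = 0.000000, Gamma_xyy = -1.277956, Gamma_yxx = 0.000000, Gamma_yxy = 0.000000, Gamma_yyy = -0.063881; k1 = (1.265983, -0.499601, 0.318979, 0.015945)
  k2: at (x, y) = (0.344549, -0.037483), (dx/dtau, dy/dtau) = (1.273957, -0.499202); Gamma_xxx = 0.000000, Gamma_xxy = 0.000000, Gamma_xyy = -1.275413, Gamma_yxx = 0.000000, Gamma_yxy = 0.000000, Gamma_yyy = -0.095613; k2 = (1.273957, -0.499202, 0.317836, 0.023827)
  k3: at (x, y) = (0.344749, -0.037473), (dx/dtau, dy/dtau) = (1.273929, -0.499005); Gamma_xxx = 0.000000, Gamma_xxy = 0.000000, Gamma_xyy = -1.275415, Gamma_yxx = 0.000000, Gamma_yxy = 0.000000, Gamma_yyy = -0.095588; k3 = (1.273929, -0.499005, 0.317586, 0.023802)
  k4: at (x, y) = (0.376596, -0.049944), (dx/dtau, dy/dtau) = (1.281862, -0.498411); Gamma_xxx = 0.000000, Gamma_xxy = 0.000000, Gamma_xyy = -1.271878, Gamma_yxx = 0.000000, Gamma_yxy = 0.000000, Gamma_yyy = -0.127044; k4 = (1.281862, -0.498411, 0.315951, 0.031559)
  Y <- Y + (h/6)(k1 + 2k2 + 2k3 + k4): x = 0.3766, y = -0.0499, dx/dtau = 1.2819, dy/dtau = -0.4984

Answer: x = 0.3766, y = -0.0499, dx/dtau = 1.2819, dy/dtau = -0.4984


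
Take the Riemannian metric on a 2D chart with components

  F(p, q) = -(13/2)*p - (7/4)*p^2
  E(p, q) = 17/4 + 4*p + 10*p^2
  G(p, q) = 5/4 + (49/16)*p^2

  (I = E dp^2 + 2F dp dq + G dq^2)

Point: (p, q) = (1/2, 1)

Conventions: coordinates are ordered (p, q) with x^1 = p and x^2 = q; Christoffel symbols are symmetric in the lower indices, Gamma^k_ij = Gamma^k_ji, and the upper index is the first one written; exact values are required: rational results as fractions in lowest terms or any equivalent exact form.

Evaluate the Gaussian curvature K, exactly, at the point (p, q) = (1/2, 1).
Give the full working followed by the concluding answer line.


E = 35/4, F = -59/16, G = 129/64, EG - F^2 = 517/128 at the point
E_p = 14, E_q = 0, F_p = -33/4, F_q = 0, G_p = 49/16, G_q = 0
E_qq = 0, F_pq = 0, G_pp = 49/8
The intrinsic route: Brioschi's K = (det M1 - det M2)/(EG - F^2)^2.
M1 = [[-E_qq/2 + F_pq - G_pp/2, E_p/2, F_p - E_q/2], [F_q - G_p/2, E, F], [G_q/2, F, G]] = [[-49/16, 7, -33/4], [-49/32, 35/4, -59/16], [0, -59/16, 129/64]]; det M1 = -76489/2048
M2 = [[0, E_q/2, G_p/2], [E_q/2, E, F], [G_p/2, F, G]] = [[0, 0, 49/32], [0, 35/4, -59/16], [49/32, -59/16, 129/64]]; det M2 = -84035/4096
det M1 - det M2 = -68943/4096; K = -68943/4096 / (517/128)^2 = -275772/267289

Answer: K = -275772/267289


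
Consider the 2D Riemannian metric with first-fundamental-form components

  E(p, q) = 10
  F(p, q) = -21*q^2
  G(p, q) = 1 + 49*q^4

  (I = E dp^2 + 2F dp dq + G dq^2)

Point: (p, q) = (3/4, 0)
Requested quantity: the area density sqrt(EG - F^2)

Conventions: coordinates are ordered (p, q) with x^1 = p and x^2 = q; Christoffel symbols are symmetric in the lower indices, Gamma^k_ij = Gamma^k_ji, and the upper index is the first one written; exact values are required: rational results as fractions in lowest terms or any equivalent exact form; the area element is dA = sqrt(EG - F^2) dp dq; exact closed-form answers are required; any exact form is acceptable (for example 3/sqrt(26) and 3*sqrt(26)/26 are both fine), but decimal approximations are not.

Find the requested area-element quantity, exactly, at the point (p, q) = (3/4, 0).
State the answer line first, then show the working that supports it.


Answer: sqrt(EG - F^2) = sqrt(10)

E = 10, F = 0, G = 1; EG - F^2 = 10


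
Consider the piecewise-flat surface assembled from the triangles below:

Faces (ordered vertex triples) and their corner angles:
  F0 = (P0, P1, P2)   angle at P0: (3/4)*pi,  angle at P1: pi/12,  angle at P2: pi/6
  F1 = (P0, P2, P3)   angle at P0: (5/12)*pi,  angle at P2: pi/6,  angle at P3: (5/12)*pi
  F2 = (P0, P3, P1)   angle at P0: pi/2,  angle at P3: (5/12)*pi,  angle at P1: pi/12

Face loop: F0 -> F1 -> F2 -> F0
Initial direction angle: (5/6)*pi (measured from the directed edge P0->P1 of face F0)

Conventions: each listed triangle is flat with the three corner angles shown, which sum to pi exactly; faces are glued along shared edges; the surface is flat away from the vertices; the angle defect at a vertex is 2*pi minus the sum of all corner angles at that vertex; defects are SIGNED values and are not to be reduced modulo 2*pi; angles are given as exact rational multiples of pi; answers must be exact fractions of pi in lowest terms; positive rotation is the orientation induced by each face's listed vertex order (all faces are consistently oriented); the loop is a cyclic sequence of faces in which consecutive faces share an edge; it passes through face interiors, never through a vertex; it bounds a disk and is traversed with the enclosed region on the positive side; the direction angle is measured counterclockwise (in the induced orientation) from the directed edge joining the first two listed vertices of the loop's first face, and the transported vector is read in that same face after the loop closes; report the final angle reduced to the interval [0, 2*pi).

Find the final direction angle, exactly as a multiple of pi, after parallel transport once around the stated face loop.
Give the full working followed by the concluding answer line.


enclosed vertex P0: corner angles sum to (5/3)*pi, defect = 2*pi - (5/3)*pi = pi/3
the final direction is the initial angle plus the enclosed defects, taken mod 2*pi in the induced orientation
final angle = (5/6)*pi + pi/3 = (7/6)*pi (mod 2*pi)

Answer: final direction angle = (7/6)*pi


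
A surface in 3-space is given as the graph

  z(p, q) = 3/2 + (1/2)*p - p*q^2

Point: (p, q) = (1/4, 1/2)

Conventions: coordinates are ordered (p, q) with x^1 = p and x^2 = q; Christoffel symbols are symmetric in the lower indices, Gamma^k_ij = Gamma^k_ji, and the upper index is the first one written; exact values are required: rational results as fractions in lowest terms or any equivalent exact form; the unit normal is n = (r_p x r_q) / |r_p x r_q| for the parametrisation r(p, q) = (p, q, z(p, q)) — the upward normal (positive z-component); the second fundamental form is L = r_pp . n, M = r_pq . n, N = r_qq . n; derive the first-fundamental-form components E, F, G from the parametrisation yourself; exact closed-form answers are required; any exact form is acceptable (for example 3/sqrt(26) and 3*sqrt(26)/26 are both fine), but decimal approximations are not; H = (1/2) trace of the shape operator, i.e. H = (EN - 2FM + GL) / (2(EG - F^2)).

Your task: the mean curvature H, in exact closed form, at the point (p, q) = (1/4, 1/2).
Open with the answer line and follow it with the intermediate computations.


Answer: H = -7*sqrt(2)/36

z_p = 1/4, z_q = -1/4, z_pp = 0, z_pq = -1, z_qq = -1/2
E = 17/16, F = -1/16, G = 17/16; answer radicand W^2 = 9/8
unnormalised second-form numerators: l = 0, m = -1, n = -1/2; L = l/sqrt(9/8), and similarly M = m/sqrt(W^2), N = n/sqrt(W^2)
H = (E*n - 2*F*m + G*l) / (2*(EG - F^2)*sqrt(W^2)); E*n - 2*F*m + G*l = -21/32, EG - F^2 = 9/8, so H = (-7/24)/sqrt(9/8)


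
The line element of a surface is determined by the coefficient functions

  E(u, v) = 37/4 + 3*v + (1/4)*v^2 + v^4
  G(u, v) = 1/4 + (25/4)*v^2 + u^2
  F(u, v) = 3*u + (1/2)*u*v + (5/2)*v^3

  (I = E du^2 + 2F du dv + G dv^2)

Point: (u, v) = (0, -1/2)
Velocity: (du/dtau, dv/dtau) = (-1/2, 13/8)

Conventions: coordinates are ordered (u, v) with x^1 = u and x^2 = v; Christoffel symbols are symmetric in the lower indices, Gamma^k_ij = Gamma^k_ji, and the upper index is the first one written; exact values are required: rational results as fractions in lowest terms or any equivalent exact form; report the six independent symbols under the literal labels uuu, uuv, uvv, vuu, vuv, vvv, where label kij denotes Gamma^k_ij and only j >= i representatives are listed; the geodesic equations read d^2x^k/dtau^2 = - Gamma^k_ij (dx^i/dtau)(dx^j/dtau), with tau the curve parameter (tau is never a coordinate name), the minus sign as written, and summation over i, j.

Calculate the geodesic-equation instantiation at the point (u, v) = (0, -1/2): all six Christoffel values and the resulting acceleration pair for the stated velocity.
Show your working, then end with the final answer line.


E = 63/8, F = -5/16, G = 29/16 at the point
E_u = 0, E_v = 9/4, F_u = 11/4, F_v = 15/8, G_u = 0, G_v = -25/4
EG - F^2 = 3629/256;  g^inv = (256/3629) * [[29/16, 5/16], [5/16, 63/8]]
first-kind symbols [ij,l] = (1/2)(d_i g_jl + d_j g_il - d_l g_ij): [uu,u] = E_u/2 = 0, [uu,v] = F_u - E_v/2 = 13/8, [uv,u] = E_v/2 = 9/8, [uv,v] = G_u/2 = 0, [vv,u] = F_v - G_u/2 = 15/8, [vv,v] = G_v/2 = -25/8
Gamma^u_ij = (G*[ij,u] - F*[ij,v])/(EG - F^2), Gamma^v_ij = (E*[ij,v] - F*[ij,u])/(EG - F^2)
Gamma_uuu = 130/3629, Gamma_uuv = 522/3629, Gamma_uvv = 620/3629, Gamma_vuu = 3276/3629, Gamma_vuv = 90/3629, Gamma_vvv = -6150/3629
d^2u/dtau^2 = -(Gamma_uuu*(-1/2)^2 + 2*Gamma_uuv*(-1/2)*(13/8) + Gamma_uvv*(13/8)^2) = -13143/58064
d^2v/dtau^2 = -(Gamma_vuu*(-1/2)^2 + 2*Gamma_vuv*(-1/2)*(13/8) + Gamma_vvv*(13/8)^2) = 498147/116128

Answer: Gamma_uuu = 130/3629, Gamma_uuv = 522/3629, Gamma_uvv = 620/3629, Gamma_vuu = 3276/3629, Gamma_vuv = 90/3629, Gamma_vvv = -6150/3629; accelerations (d^2u/dtau^2, d^2v/dtau^2) = (-13143/58064, 498147/116128)


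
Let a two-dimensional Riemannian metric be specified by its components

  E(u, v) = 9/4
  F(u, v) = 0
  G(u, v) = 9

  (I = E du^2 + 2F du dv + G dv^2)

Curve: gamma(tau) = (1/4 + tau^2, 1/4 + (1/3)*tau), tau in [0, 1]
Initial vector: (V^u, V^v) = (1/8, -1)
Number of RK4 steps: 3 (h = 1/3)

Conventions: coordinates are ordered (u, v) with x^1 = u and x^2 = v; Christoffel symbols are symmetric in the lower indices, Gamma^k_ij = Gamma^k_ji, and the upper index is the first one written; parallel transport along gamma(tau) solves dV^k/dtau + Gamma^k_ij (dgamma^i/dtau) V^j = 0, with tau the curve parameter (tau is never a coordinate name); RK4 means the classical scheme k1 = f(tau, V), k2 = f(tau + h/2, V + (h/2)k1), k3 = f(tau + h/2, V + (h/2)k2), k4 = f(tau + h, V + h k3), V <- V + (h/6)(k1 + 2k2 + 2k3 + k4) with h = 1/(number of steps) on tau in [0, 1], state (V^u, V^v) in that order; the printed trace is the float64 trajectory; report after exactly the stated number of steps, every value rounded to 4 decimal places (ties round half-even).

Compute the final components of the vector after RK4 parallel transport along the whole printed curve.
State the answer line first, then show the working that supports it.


Answer: V^u = 0.1250, V^v = -1.0000

gamma'(tau) = (2*tau, 1/3); f(tau, V)^k = -Gamma^k_ij(gamma(tau)) gamma'^i(tau) V^j; h = 1/3; intermediate values shown to 6 dp
curve data and Christoffel symbols at the stage parameters:
  tau = 0.000000: gamma = (0.250000, 0.250000), gamma' = (0.000000, 0.333333); Gamma_uuu = 0.000000, Gamma_uuv = 0.000000, Gamma_uvv = 0.000000, Gamma_vuu = 0.000000, Gamma_vuv = 0.000000, Gamma_vvv = 0.000000
  tau = 0.166667: gamma = (0.277778, 0.305556), gamma' = (0.333333, 0.333333); Gamma_uuu = 0.000000, Gamma_uuv = 0.000000, Gamma_uvv = 0.000000, Gamma_vuu = 0.000000, Gamma_vuv = 0.000000, Gamma_vvv = 0.000000
  tau = 0.333333: gamma = (0.361111, 0.361111), gamma' = (0.666667, 0.333333); Gamma_uuu = 0.000000, Gamma_uuv = 0.000000, Gamma_uvv = 0.000000, Gamma_vuu = 0.000000, Gamma_vuv = 0.000000, Gamma_vvv = 0.000000
  tau = 0.500000: gamma = (0.500000, 0.416667), gamma' = (1.000000, 0.333333); Gamma_uuu = 0.000000, Gamma_uuv = 0.000000, Gamma_uvv = 0.000000, Gamma_vuu = 0.000000, Gamma_vuv = 0.000000, Gamma_vvv = 0.000000
  tau = 0.666667: gamma = (0.694444, 0.472222), gamma' = (1.333333, 0.333333); Gamma_uuu = 0.000000, Gamma_uuv = 0.000000, Gamma_uvv = 0.000000, Gamma_vuu = 0.000000, Gamma_vuv = 0.000000, Gamma_vvv = 0.000000
  tau = 0.833333: gamma = (0.944444, 0.527778), gamma' = (1.666667, 0.333333); Gamma_uuu = 0.000000, Gamma_uuv = 0.000000, Gamma_uvv = 0.000000, Gamma_vuu = 0.000000, Gamma_vuv = 0.000000, Gamma_vvv = 0.000000
  tau = 1.000000: gamma = (1.250000, 0.583333), gamma' = (2.000000, 0.333333); Gamma_uuu = 0.000000, Gamma_uuv = 0.000000, Gamma_uvv = 0.000000, Gamma_vuu = 0.000000, Gamma_vuv = 0.000000, Gamma_vvv = 0.000000
step 0: V^u = 0.1250, V^v = -1.0000
step 1: k1 = (0.000000, 0.000000), k2 = (0.000000, 0.000000), k3 = (0.000000, 0.000000), k4 = (0.000000, 0.000000); V <- V + (h/6)(k1 + 2k2 + 2k3 + k4): V^u = 0.1250, V^v = -1.0000
step 2: k1 = (0.000000, 0.000000), k2 = (0.000000, 0.000000), k3 = (0.000000, 0.000000), k4 = (0.000000, 0.000000); V <- V + (h/6)(k1 + 2k2 + 2k3 + k4): V^u = 0.1250, V^v = -1.0000
step 3: k1 = (0.000000, 0.000000), k2 = (0.000000, 0.000000), k3 = (0.000000, 0.000000), k4 = (0.000000, 0.000000); V <- V + (h/6)(k1 + 2k2 + 2k3 + k4): V^u = 0.1250, V^v = -1.0000
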